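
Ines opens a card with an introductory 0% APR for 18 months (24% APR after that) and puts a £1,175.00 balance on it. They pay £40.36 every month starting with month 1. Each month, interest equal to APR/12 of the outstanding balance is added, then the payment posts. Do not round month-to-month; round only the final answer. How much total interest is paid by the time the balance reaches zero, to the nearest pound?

Promo months 1–18 at r₀ = 0%/12 = 0; months 19+ at r₁ = 24%/12 = 0.02.
After month 18 (no interest yet): B = £1,175.00 − 18·£40.36 = £448.52.
Then at r₁ with £40.36/mo: n₂ = −ln(1 − r₁·B/P)/ln(1+r₁) ≈ 12.69 → 13 more payments.
Total paid = 30·£40.36 + £28.07 = £1,238.87; interest = £1,238.87 − £1,175.00 = £63.87.

£64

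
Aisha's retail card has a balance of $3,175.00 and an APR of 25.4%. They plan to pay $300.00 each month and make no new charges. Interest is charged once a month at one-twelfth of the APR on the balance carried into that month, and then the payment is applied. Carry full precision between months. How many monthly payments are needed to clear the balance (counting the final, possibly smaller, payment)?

13 payments

Monthly rate r = 25.4%/12 = 2.11667% = 0.0211667.
Recurrence: B ← B·(1+r) − $300.00.
Month 1: interest $67.20; balance after payment $2,942.20.
Month 2: interest $62.28; balance after payment $2,704.48.
Closed form: n = −ln(1 − rB₀/P)/ln(1+r) = −ln(0.77599)/ln(1.02117) ≈ 12.108, so the balance reaches zero during payment 13.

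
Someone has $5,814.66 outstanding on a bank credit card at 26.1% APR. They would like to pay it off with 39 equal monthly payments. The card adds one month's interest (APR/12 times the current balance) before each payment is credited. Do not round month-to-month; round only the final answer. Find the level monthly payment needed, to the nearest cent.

Monthly rate r = 26.1%/12 = 2.175% = 0.02175.
Level-payment amortization: P = B₀·r / (1 − (1+r)^(−n)) = 5814.66·0.02175 / (1 − 1.02175^(−39)).
Denominator 1 − (1+r)^(−39) = 0.567925346.
P = 126.469 / 0.567925346 ≈ 222.69.

$222.69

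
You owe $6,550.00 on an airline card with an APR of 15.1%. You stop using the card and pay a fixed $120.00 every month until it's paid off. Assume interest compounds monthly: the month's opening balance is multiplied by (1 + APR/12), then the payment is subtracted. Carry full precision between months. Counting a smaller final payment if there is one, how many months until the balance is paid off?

93 payments

Monthly rate r = 15.1%/12 = 1.25833% = 0.0125833.
Recurrence: B ← B·(1+r) − $120.00.
Month 1: interest $82.42; balance after payment $6,512.42.
Month 2: interest $81.95; balance after payment $6,474.37.
Closed form: n = −ln(1 − rB₀/P)/ln(1+r) = −ln(0.31316)/ln(1.01258) ≈ 92.848, so the balance reaches zero during payment 93.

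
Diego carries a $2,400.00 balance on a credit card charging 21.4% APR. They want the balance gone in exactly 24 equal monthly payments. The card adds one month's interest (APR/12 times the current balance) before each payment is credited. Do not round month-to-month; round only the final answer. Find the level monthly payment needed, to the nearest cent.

Monthly rate r = 21.4%/12 = 1.78333% = 0.0178333.
Level-payment amortization: P = B₀·r / (1 − (1+r)^(−n)) = 2400.00·0.0178333 / (1 − 1.01783^(−24)).
Denominator 1 − (1+r)^(−24) = 0.345725598.
P = 42.8 / 0.345725598 ≈ 123.80.

$123.80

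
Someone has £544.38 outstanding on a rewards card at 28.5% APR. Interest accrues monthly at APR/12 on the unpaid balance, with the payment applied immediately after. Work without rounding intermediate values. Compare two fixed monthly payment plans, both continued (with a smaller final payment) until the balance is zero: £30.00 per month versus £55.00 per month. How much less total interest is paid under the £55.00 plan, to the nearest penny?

£92.55

Monthly rate r = 28.5%/12 = 2.375% = 0.02375.
At £30.00/mo: n = ⌈−ln(1 − rB₀/P)/ln(1+r)⌉ = 25 payments (last £0.62); total interest = total paid − £544.38 = £176.24.
At £55.00/mo: 12 payments (last £23.07); total interest £83.69.
Interest saved = £176.24 − £83.69 = £92.55.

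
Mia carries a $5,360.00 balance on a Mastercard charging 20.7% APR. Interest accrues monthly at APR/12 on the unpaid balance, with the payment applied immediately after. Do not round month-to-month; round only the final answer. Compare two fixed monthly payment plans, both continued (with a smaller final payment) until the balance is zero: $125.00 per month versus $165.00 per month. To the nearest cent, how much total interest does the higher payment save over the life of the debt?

Monthly rate r = 20.7%/12 = 1.725% = 0.01725.
At $125.00/mo: n = ⌈−ln(1 − rB₀/P)/ln(1+r)⌉ = 79 payments (last $86.59); total interest = total paid − $5,360.00 = $4,476.59.
At $165.00/mo: 49 payments (last $8.44); total interest $2,568.44.
Interest saved = $4,476.59 − $2,568.44 = $1,908.15.

$1,908.15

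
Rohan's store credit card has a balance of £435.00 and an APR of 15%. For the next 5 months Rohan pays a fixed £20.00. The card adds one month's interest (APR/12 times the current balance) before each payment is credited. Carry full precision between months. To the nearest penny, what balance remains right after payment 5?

Monthly rate r = 15%/12 = 1.25% = 0.0125.
Each month: B ← B·(1+r) − £20.00.
Month 1: interest £5.44; balance after payment £420.44.
Month 2: interest £5.26; balance after payment £405.69.
Month 3: interest £5.07; balance after payment £390.76.
Month 4: interest £4.88; balance after payment £375.65.
Month 5: interest £4.70; balance after payment £360.34.

£360.34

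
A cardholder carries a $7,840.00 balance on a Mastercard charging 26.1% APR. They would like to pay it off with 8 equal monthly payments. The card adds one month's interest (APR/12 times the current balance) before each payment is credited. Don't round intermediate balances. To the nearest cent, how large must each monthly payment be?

Monthly rate r = 26.1%/12 = 2.175% = 0.02175.
Level-payment amortization: P = B₀·r / (1 − (1+r)^(−n)) = 7840.00·0.02175 / (1 − 1.02175^(−8)).
Denominator 1 − (1+r)^(−8) = 0.158134274.
P = 170.52 / 0.158134274 ≈ 1078.32.

$1,078.32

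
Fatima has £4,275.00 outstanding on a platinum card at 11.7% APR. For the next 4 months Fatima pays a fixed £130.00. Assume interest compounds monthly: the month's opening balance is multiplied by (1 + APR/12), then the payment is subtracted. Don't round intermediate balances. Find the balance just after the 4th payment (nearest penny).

£3,916.52

Monthly rate r = 11.7%/12 = 0.975% = 0.00975.
Each month: B ← B·(1+r) − £130.00.
Month 1: interest £41.68; balance after payment £4,186.68.
Month 2: interest £40.82; balance after payment £4,097.50.
Month 3: interest £39.95; balance after payment £4,007.45.
Month 4: interest £39.07; balance after payment £3,916.52.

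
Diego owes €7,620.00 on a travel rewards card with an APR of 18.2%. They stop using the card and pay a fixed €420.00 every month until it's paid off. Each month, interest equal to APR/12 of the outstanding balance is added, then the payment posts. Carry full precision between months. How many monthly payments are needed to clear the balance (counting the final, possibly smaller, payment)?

Monthly rate r = 18.2%/12 = 1.51667% = 0.0151667.
Recurrence: B ← B·(1+r) − €420.00.
Month 1: interest €115.57; balance after payment €7,315.57.
Month 2: interest €110.95; balance after payment €7,006.52.
Closed form: n = −ln(1 − rB₀/P)/ln(1+r) = −ln(0.72483)/ln(1.01517) ≈ 21.379, so the balance reaches zero during payment 22.

22 payments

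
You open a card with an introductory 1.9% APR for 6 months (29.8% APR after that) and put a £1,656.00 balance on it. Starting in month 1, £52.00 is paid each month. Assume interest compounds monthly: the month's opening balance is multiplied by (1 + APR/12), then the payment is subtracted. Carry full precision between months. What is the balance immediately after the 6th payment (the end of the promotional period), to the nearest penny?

Promo months 1–6 at r₀ = 1.9%/12 = 0.00158333; months 7+ at r₁ = 29.8%/12 = 0.0248333.
After month 6: iterate B ← B·(1+r₀) − £52.00 for 6 months → £1,358.56.

£1,358.56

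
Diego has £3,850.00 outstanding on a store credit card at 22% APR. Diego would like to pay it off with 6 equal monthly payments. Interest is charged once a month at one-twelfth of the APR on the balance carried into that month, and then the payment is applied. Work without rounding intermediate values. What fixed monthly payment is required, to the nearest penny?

£683.46

Monthly rate r = 22%/12 = 1.83333% = 0.0183333.
Level-payment amortization: P = B₀·r / (1 − (1+r)^(−n)) = 3850.00·0.0183333 / (1 − 1.01833^(−6)).
Denominator 1 − (1+r)^(−6) = 0.103273011.
P = 70.5833 / 0.103273011 ≈ 683.46.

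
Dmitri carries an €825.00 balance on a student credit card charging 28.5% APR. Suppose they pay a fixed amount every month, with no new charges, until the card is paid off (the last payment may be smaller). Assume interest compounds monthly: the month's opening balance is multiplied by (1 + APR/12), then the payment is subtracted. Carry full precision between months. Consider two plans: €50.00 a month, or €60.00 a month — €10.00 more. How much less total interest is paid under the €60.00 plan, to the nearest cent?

€48.87

Monthly rate r = 28.5%/12 = 2.375% = 0.02375.
At €50.00/mo: n = ⌈−ln(1 − rB₀/P)/ln(1+r)⌉ = 22 payments (last €9.58); total interest = total paid − €825.00 = €234.58.
At €60.00/mo: 17 payments (last €50.71); total interest €185.71.
Interest saved = €234.58 − €185.71 = €48.87.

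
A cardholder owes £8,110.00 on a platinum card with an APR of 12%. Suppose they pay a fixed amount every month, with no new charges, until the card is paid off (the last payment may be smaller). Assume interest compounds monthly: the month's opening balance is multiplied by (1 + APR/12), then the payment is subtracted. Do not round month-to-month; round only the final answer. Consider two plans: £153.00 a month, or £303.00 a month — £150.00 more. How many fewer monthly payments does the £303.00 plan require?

Monthly rate r = 12%/12 = 1% = 0.01.
At £153.00/mo: n = ⌈−ln(1 − rB₀/P)/ln(1+r)⌉ = 76 payments (last £136.72); total interest = total paid − £8,110.00 = £3,501.72.
At £303.00/mo: 32 payments (last £93.07); total interest £1,376.07.
Payments saved = 76 − 32 = 44.

44 fewer payments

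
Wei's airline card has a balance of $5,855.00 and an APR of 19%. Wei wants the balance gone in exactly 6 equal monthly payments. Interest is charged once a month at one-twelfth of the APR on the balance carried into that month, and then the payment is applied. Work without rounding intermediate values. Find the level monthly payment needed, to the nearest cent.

$1,030.62

Monthly rate r = 19%/12 = 1.58333% = 0.0158333.
Level-payment amortization: P = B₀·r / (1 − (1+r)^(−n)) = 5855.00·0.0158333 / (1 − 1.01583^(−6)).
Denominator 1 − (1+r)^(−6) = 0.0899500239.
P = 92.7042 / 0.0899500239 ≈ 1030.62.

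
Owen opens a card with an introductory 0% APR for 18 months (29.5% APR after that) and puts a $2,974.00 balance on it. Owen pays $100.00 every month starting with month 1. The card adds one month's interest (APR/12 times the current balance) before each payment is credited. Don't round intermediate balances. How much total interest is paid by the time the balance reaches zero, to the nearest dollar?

Promo months 1–18 at r₀ = 0%/12 = 0; months 19+ at r₁ = 29.5%/12 = 0.0245833.
After month 18 (no interest yet): B = $2,974.00 − 18·$100.00 = $1,174.00.
Then at r₁ with $100.00/mo: n₂ = −ln(1 − r₁·B/P)/ln(1+r₁) ≈ 14.02 → 15 more payments.
Total paid = 32·$100.00 + $2.20 = $3,202.20; interest = $3,202.20 − $2,974.00 = $228.20.

$228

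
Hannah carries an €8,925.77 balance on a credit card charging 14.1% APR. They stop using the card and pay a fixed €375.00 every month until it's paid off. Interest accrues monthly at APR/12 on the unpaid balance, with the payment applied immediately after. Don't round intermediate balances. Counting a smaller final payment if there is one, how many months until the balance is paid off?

29 payments

Monthly rate r = 14.1%/12 = 1.175% = 0.01175.
Recurrence: B ← B·(1+r) − €375.00.
Month 1: interest €104.88; balance after payment €8,655.65.
Month 2: interest €101.70; balance after payment €8,382.35.
Closed form: n = −ln(1 − rB₀/P)/ln(1+r) = −ln(0.72033)/ln(1.01175) ≈ 28.083, so the balance reaches zero during payment 29.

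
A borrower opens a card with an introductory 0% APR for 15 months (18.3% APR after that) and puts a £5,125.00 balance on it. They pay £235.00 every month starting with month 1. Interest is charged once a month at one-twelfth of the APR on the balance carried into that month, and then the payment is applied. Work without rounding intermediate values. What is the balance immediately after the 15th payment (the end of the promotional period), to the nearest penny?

Promo months 1–15 at r₀ = 0%/12 = 0; months 16+ at r₁ = 18.3%/12 = 0.01525.
After month 15 (no interest yet): B = £5,125.00 − 15·£235.00 = £1,600.00.

£1,600.00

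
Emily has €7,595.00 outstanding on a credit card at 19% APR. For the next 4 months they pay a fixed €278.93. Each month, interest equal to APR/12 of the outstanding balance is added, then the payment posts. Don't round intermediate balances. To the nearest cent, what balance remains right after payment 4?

Monthly rate r = 19%/12 = 1.58333% = 0.0158333.
Each month: B ← B·(1+r) − €278.93.
Month 1: interest €120.25; balance after payment €7,436.32.
Month 2: interest €117.74; balance after payment €7,275.14.
Month 3: interest €115.19; balance after payment €7,111.40.
Month 4: interest €112.60; balance after payment €6,945.06.

€6,945.06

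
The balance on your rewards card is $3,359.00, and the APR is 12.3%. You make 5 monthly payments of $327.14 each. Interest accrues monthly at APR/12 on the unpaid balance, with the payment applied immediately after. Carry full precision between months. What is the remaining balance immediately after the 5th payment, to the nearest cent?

$1,865.14

Monthly rate r = 12.3%/12 = 1.025% = 0.01025.
Each month: B ← B·(1+r) − $327.14.
Month 1: interest $34.43; balance after payment $3,066.29.
Month 2: interest $31.43; balance after payment $2,770.58.
Month 3: interest $28.40; balance after payment $2,471.84.
Month 4: interest $25.34; balance after payment $2,170.03.
Month 5: interest $22.24; balance after payment $1,865.14.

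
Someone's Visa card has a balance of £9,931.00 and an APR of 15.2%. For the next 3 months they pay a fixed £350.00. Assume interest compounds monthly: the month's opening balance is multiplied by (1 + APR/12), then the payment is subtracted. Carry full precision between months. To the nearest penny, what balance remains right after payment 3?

Monthly rate r = 15.2%/12 = 1.26667% = 0.0126667.
Each month: B ← B·(1+r) − £350.00.
Month 1: interest £125.79; balance after payment £9,706.79.
Month 2: interest £122.95; balance after payment £9,479.75.
Month 3: interest £120.08; balance after payment £9,249.82.

£9,249.82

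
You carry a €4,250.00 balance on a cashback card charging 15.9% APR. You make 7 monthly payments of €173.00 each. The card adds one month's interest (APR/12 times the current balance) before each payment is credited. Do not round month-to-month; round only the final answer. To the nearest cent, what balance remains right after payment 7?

Monthly rate r = 15.9%/12 = 1.325% = 0.01325.
Each month: B ← B·(1+r) − €173.00.
Month 1: interest €56.31; balance after payment €4,133.31.
Month 2: interest €54.77; balance after payment €4,015.08.
Month 3: interest €53.20; balance after payment €3,895.28.
Month 4: interest €51.61; balance after payment €3,773.89.
Month 5: interest €50.00; balance after payment €3,650.90.
Month 6: interest €48.37; balance after payment €3,526.27.
Month 7: interest €46.72; balance after payment €3,399.99.

€3,399.99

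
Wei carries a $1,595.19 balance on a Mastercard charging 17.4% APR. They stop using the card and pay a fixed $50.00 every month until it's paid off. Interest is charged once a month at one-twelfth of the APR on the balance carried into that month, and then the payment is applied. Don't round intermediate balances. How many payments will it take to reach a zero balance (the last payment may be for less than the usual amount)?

44 payments

Monthly rate r = 17.4%/12 = 1.45% = 0.0145.
Recurrence: B ← B·(1+r) − $50.00.
Month 1: interest $23.13; balance after payment $1,568.32.
Month 2: interest $22.74; balance after payment $1,541.06.
Closed form: n = −ln(1 − rB₀/P)/ln(1+r) = −ln(0.53739)/ln(1.0145) ≈ 43.139, so the balance reaches zero during payment 44.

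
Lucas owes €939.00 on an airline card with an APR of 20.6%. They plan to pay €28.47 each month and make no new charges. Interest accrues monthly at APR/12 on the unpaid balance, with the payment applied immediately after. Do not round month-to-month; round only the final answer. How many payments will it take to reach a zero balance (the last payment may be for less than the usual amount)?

50 months

Monthly rate r = 20.6%/12 = 1.71667% = 0.0171667.
Recurrence: B ← B·(1+r) − €28.47.
Month 1: interest €16.12; balance after payment €926.65.
Month 2: interest €15.91; balance after payment €914.09.
Closed form: n = −ln(1 − rB₀/P)/ln(1+r) = −ln(0.43381)/ln(1.01717) ≈ 49.066, so the balance reaches zero during payment 50.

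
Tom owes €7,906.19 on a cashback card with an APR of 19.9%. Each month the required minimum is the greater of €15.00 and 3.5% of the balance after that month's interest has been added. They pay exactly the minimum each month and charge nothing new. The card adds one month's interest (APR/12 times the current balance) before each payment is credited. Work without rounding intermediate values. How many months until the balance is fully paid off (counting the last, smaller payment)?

Monthly rate r = 19.9%/12 = 1.65833% = 0.0165833.
While 3.5% of the post-interest balance exceeds €15.00, each month B ← (B·(1+r))·(1 − 0.035), i.e. B shrinks by the factor (1+r)·0.965 = 0.981.
This holds for months 1–153. Entering month 154 the balance is €420.26; 3.5% of the post-interest balance is now below €15.00, so the flat €15.00 minimum applies from here.
From month 154 a fixed €15.00 at rate r clears €420.26 in 38 more payments. Total: 153 + 38 = 191 months.

191 months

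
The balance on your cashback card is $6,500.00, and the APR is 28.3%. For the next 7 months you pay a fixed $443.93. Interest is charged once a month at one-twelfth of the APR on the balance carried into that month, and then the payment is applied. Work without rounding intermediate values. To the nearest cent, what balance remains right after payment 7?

Monthly rate r = 28.3%/12 = 2.35833% = 0.0235833.
Each month: B ← B·(1+r) − $443.93.
Month 1: interest $153.29; balance after payment $6,209.36.
Month 2: interest $146.44; balance after payment $5,911.87.
Month 3: interest $139.42; balance after payment $5,607.36.
Month 4: interest $132.24; balance after payment $5,295.67.
Month 5: interest $124.89; balance after payment $4,976.63.
Month 6: interest $117.37; balance after payment $4,650.07.
Month 7: interest $109.66; balance after payment $4,315.80.

$4,315.80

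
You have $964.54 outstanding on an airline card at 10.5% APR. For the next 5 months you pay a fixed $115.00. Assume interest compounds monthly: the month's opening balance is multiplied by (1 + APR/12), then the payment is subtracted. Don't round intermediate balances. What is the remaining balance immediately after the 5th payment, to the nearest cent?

Monthly rate r = 10.5%/12 = 0.875% = 0.00875.
Each month: B ← B·(1+r) − $115.00.
Month 1: interest $8.44; balance after payment $857.98.
Month 2: interest $7.51; balance after payment $750.49.
Month 3: interest $6.57; balance after payment $642.05.
Month 4: interest $5.62; balance after payment $532.67.
Month 5: interest $4.66; balance after payment $422.33.

$422.33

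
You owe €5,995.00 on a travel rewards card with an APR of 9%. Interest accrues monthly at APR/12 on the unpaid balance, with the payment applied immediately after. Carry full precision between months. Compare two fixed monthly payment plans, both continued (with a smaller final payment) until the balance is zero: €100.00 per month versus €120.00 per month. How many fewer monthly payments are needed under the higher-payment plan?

Monthly rate r = 9%/12 = 0.75% = 0.0075.
At €100.00/mo: n = ⌈−ln(1 − rB₀/P)/ln(1+r)⌉ = 80 payments (last €91.92); total interest = total paid − €5,995.00 = €1,996.92.
At €120.00/mo: 63 payments (last €100.26); total interest €1,545.26.
Payments saved = 80 − 63 = 17.

17 fewer payments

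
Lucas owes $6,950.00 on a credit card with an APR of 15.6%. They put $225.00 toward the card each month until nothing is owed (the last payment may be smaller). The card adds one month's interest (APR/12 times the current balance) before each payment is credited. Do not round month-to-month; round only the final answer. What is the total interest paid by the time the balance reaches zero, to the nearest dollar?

$1,994

Monthly rate r = 15.6%/12 = 1.3% = 0.013.
Payoff takes n = ⌈−ln(1 − rB₀/P)/ln(1+r)⌉ = ⌈39.750⌉ = 40 payments; the last is $169.05.
Total paid = 39·$225.00 + $169.05 = $8,944.05.
Total interest = total paid − principal = $8,944.05 − $6,950.00 = $1,994.05.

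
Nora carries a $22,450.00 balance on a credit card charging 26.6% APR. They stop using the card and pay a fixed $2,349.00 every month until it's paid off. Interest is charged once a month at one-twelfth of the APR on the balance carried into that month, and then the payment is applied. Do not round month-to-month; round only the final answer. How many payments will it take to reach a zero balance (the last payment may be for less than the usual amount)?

11 payments

Monthly rate r = 26.6%/12 = 2.21667% = 0.0221667.
Recurrence: B ← B·(1+r) − $2,349.00.
Month 1: interest $497.64; balance after payment $20,598.64.
Month 2: interest $456.60; balance after payment $18,706.24.
Closed form: n = −ln(1 − rB₀/P)/ln(1+r) = −ln(0.78815)/ln(1.02217) ≈ 10.859, so the balance reaches zero during payment 11.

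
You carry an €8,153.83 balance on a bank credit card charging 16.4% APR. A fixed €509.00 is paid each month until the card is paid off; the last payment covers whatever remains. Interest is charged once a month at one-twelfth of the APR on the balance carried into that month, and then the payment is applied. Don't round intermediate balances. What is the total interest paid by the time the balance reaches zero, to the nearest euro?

Monthly rate r = 16.4%/12 = 1.36667% = 0.0136667.
Payoff takes n = ⌈−ln(1 − rB₀/P)/ln(1+r)⌉ = ⌈18.203⌉ = 19 payments; the last is €103.95.
Total paid = 18·€509.00 + €103.95 = €9,265.95.
Total interest = total paid − principal = €9,265.95 − €8,153.83 = €1,112.12.

€1,112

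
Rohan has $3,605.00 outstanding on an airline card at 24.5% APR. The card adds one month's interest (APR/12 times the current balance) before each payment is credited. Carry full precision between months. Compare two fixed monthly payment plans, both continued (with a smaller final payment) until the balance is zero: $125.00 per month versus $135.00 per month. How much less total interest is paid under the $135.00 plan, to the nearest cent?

$233.70

Monthly rate r = 24.5%/12 = 2.04167% = 0.0204167.
At $125.00/mo: n = ⌈−ln(1 − rB₀/P)/ln(1+r)⌉ = 44 payments (last $121.51); total interest = total paid − $3,605.00 = $1,891.51.
At $135.00/mo: 39 payments (last $132.81); total interest $1,657.81.
Interest saved = $1,891.51 − $1,657.81 = $233.70.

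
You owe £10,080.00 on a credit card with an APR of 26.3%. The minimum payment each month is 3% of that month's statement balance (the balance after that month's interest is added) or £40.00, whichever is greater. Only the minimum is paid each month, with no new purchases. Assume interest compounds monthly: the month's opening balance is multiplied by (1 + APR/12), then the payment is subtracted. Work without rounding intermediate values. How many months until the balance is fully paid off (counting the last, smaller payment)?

Monthly rate r = 26.3%/12 = 2.19167% = 0.0219167.
While 3% of the post-interest balance exceeds £40.00, each month B ← (B·(1+r))·(1 − 0.03), i.e. B shrinks by the factor (1+r)·0.97 = 0.99126.
This holds for months 1–233. Entering month 234 the balance is £1,303.41; 3% of the post-interest balance is now below £40.00, so the flat £40.00 minimum applies from here.
From month 234 a fixed £40.00 at rate r clears £1,303.41 in 58 more payments. Total: 233 + 58 = 291 months.

291 months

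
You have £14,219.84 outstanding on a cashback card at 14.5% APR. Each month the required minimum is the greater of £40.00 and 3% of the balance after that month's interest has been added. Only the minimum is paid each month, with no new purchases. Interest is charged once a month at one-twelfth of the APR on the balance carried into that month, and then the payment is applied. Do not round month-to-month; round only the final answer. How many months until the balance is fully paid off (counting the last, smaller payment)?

Monthly rate r = 14.5%/12 = 1.20833% = 0.0120833.
While 3% of the post-interest balance exceeds £40.00, each month B ← (B·(1+r))·(1 − 0.03), i.e. B shrinks by the factor (1+r)·0.97 = 0.98172.
This holds for months 1–129. Entering month 130 the balance is £1,316.28; 3% of the post-interest balance is now below £40.00, so the flat £40.00 minimum applies from here.
From month 130 a fixed £40.00 at rate r clears £1,316.28 in 43 more payments. Total: 129 + 43 = 172 months.

172 months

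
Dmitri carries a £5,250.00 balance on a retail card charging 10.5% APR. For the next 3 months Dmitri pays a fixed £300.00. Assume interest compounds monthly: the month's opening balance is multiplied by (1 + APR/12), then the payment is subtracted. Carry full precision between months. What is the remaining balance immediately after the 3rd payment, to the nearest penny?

£4,481.12

Monthly rate r = 10.5%/12 = 0.875% = 0.00875.
Each month: B ← B·(1+r) − £300.00.
Month 1: interest £45.94; balance after payment £4,995.94.
Month 2: interest £43.71; balance after payment £4,739.65.
Month 3: interest £41.47; balance after payment £4,481.12.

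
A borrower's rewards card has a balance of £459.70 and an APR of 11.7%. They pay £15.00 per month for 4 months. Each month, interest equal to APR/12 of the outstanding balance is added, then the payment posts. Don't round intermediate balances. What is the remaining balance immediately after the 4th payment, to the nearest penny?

£417.01

Monthly rate r = 11.7%/12 = 0.975% = 0.00975.
Each month: B ← B·(1+r) − £15.00.
Month 1: interest £4.48; balance after payment £449.18.
Month 2: interest £4.38; balance after payment £438.56.
Month 3: interest £4.28; balance after payment £427.84.
Month 4: interest £4.17; balance after payment £417.01.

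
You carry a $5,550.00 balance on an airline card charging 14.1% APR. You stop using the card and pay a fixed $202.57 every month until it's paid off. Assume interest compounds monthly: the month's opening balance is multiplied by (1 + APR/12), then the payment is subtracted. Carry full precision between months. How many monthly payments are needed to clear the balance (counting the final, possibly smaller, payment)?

34 months

Monthly rate r = 14.1%/12 = 1.175% = 0.01175.
Recurrence: B ← B·(1+r) − $202.57.
Month 1: interest $65.21; balance after payment $5,412.64.
Month 2: interest $63.60; balance after payment $5,273.67.
Closed form: n = −ln(1 − rB₀/P)/ln(1+r) = −ln(0.67807)/ln(1.01175) ≈ 33.258, so the balance reaches zero during payment 34.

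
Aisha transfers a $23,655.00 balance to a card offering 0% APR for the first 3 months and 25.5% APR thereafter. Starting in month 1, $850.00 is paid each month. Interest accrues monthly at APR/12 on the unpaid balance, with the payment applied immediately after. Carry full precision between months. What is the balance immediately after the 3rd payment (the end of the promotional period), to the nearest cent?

$21,105.00

Promo months 1–3 at r₀ = 0%/12 = 0; months 4+ at r₁ = 25.5%/12 = 0.02125.
After month 3 (no interest yet): B = $23,655.00 − 3·$850.00 = $21,105.00.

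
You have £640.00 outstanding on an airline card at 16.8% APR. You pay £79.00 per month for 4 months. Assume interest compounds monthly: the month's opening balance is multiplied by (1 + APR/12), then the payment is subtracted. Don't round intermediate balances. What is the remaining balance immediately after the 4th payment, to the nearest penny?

Monthly rate r = 16.8%/12 = 1.4% = 0.014.
Each month: B ← B·(1+r) − £79.00.
Month 1: interest £8.96; balance after payment £569.96.
Month 2: interest £7.98; balance after payment £498.94.
Month 3: interest £6.99; balance after payment £426.92.
Month 4: interest £5.98; balance after payment £353.90.

£353.90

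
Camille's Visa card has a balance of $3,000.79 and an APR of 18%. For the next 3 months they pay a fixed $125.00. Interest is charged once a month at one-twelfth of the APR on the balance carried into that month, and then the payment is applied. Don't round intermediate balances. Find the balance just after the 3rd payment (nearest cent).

$2,757.21

Monthly rate r = 18%/12 = 1.5% = 0.015.
Each month: B ← B·(1+r) − $125.00.
Month 1: interest $45.01; balance after payment $2,920.80.
Month 2: interest $43.81; balance after payment $2,839.61.
Month 3: interest $42.59; balance after payment $2,757.21.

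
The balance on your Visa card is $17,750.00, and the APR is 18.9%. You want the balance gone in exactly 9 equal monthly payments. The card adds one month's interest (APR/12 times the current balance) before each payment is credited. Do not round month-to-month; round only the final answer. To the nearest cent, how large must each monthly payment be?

Monthly rate r = 18.9%/12 = 1.575% = 0.01575.
Level-payment amortization: P = B₀·r / (1 − (1+r)^(−n)) = 17750.00·0.01575 / (1 − 1.01575^(−9)).
Denominator 1 − (1+r)^(−9) = 0.131202583.
P = 279.562 / 0.131202583 ≈ 2130.77.

$2,130.77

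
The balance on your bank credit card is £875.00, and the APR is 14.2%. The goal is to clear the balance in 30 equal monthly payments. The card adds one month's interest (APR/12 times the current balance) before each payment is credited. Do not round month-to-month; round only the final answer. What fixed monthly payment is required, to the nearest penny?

£34.82

Monthly rate r = 14.2%/12 = 1.18333% = 0.0118333.
Level-payment amortization: P = B₀·r / (1 − (1+r)^(−n)) = 875.00·0.0118333 / (1 − 1.01183^(−30)).
Denominator 1 − (1+r)^(−30) = 0.297363793.
P = 10.3542 / 0.297363793 ≈ 34.82.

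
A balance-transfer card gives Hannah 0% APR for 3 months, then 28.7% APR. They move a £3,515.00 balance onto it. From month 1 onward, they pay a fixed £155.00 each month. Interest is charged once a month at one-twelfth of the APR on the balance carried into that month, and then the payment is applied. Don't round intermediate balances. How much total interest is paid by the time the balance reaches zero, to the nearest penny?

Promo months 1–3 at r₀ = 0%/12 = 0; months 4+ at r₁ = 28.7%/12 = 0.0239167.
After month 3 (no interest yet): B = £3,515.00 − 3·£155.00 = £3,050.00.
Then at r₁ with £155.00/mo: n₂ = −ln(1 − r₁·B/P)/ln(1+r₁) ≈ 26.91 → 27 more payments.
Total paid = 29·£155.00 + £141.35 = £4,636.35; interest = £4,636.35 − £3,515.00 = £1,121.35.

£1,121.35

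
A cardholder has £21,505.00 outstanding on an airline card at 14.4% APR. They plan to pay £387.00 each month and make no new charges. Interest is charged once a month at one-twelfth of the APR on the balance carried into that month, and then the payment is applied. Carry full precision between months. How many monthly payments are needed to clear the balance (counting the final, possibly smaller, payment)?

Monthly rate r = 14.4%/12 = 1.2% = 0.012.
Recurrence: B ← B·(1+r) − £387.00.
Month 1: interest £258.06; balance after payment £21,376.06.
Month 2: interest £256.51; balance after payment £21,245.57.
Closed form: n = −ln(1 − rB₀/P)/ln(1+r) = −ln(0.33318)/ln(1.012) ≈ 92.138, so the balance reaches zero during payment 93.

93 payments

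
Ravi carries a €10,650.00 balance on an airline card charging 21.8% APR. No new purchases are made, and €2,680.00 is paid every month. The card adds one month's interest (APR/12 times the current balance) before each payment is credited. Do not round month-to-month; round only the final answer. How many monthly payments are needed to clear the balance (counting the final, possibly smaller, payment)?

Monthly rate r = 21.8%/12 = 1.81667% = 0.0181667.
Recurrence: B ← B·(1+r) − €2,680.00.
Month 1: interest €193.48; balance after payment €8,163.48.
Month 2: interest €148.30; balance after payment €5,631.78.
Month 3: interest €102.31; balance after payment €3,054.09.
Month 4: interest €55.48; balance after payment €429.57.
Month 5: interest €7.80; balance after payment €0.00.

5 payments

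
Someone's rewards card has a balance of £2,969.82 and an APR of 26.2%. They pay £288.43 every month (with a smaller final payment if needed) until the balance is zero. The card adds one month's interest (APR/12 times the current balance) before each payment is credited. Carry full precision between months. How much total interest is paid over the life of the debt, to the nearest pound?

Monthly rate r = 26.2%/12 = 2.18333% = 0.0218333.
Payoff takes n = ⌈−ln(1 − rB₀/P)/ln(1+r)⌉ = ⌈11.790⌉ = 12 payments; the last is £228.35.
Total paid = 11·£288.43 + £228.35 = £3,401.08.
Total interest = total paid − principal = £3,401.08 − £2,969.82 = £431.26.

£431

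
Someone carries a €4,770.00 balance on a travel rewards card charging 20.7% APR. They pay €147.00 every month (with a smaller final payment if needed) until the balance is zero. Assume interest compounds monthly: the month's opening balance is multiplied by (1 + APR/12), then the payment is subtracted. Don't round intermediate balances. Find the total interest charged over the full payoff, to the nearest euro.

Monthly rate r = 20.7%/12 = 1.725% = 0.01725.
Payoff takes n = ⌈−ln(1 − rB₀/P)/ln(1+r)⌉ = ⌈47.969⌉ = 48 payments; the last is €142.41.
Total paid = 47·€147.00 + €142.41 = €7,051.41.
Total interest = total paid − principal = €7,051.41 − €4,770.00 = €2,281.41.

€2,281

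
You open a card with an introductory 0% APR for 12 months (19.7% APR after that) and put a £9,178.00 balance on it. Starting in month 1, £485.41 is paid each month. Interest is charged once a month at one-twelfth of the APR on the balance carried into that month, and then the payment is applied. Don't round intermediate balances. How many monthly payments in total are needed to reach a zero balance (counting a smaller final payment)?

20 payments

Promo months 1–12 at r₀ = 0%/12 = 0; months 13+ at r₁ = 19.7%/12 = 0.0164167.
After month 12 (no interest yet): B = £9,178.00 − 12·£485.41 = £3,353.08.
Then at r₁ with £485.41/mo: n₂ = −ln(1 − r₁·B/P)/ln(1+r₁) ≈ 7.39 → 8 more payments.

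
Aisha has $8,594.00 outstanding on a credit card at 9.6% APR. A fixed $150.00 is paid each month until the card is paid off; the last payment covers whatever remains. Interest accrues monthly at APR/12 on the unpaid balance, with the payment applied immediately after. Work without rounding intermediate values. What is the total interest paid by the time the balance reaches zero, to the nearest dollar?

$2,948

Monthly rate r = 9.6%/12 = 0.8% = 0.008.
Payoff takes n = ⌈−ln(1 − rB₀/P)/ln(1+r)⌉ = ⌈76.947⌉ = 77 payments; the last is $142.12.
Total paid = 76·$150.00 + $142.12 = $11,542.12.
Total interest = total paid − principal = $11,542.12 − $8,594.00 = $2,948.12.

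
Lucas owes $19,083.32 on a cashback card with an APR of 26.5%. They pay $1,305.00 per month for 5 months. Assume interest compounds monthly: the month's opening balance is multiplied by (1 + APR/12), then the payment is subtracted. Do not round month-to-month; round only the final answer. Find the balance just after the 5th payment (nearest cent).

$14,465.96

Monthly rate r = 26.5%/12 = 2.20833% = 0.0220833.
Each month: B ← B·(1+r) − $1,305.00.
Month 1: interest $421.42; balance after payment $18,199.74.
Month 2: interest $401.91; balance after payment $17,296.65.
Month 3: interest $381.97; balance after payment $16,373.62.
Month 4: interest $361.58; balance after payment $15,430.21.
Month 5: interest $340.75; balance after payment $14,465.96.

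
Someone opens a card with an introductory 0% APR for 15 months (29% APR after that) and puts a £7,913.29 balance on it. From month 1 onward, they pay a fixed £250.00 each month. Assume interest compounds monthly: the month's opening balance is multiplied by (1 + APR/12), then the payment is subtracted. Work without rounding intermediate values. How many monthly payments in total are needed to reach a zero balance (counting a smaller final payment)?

37 payments

Promo months 1–15 at r₀ = 0%/12 = 0; months 16+ at r₁ = 29%/12 = 0.0241667.
After month 15 (no interest yet): B = £7,913.29 − 15·£250.00 = £4,163.29.
Then at r₁ with £250.00/mo: n₂ = −ln(1 − r₁·B/P)/ln(1+r₁) ≈ 21.56 → 22 more payments.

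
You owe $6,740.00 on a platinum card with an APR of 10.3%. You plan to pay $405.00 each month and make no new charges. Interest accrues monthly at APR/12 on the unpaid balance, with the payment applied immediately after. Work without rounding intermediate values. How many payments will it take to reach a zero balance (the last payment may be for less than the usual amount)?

Monthly rate r = 10.3%/12 = 0.858333% = 0.00858333.
Recurrence: B ← B·(1+r) − $405.00.
Month 1: interest $57.85; balance after payment $6,392.85.
Month 2: interest $54.87; balance after payment $6,042.72.
Closed form: n = −ln(1 − rB₀/P)/ln(1+r) = −ln(0.85716)/ln(1.00858) ≈ 18.034, so the balance reaches zero during payment 19.

19 months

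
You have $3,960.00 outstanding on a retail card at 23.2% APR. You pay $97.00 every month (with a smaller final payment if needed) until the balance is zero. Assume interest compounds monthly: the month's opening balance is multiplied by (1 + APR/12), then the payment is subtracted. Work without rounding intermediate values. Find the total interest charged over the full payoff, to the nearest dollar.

Monthly rate r = 23.2%/12 = 1.93333% = 0.0193333.
Payoff takes n = ⌈−ln(1 − rB₀/P)/ln(1+r)⌉ = ⌈81.322⌉ = 82 payments; the last is $31.42.
Total paid = 81·$97.00 + $31.42 = $7,888.42.
Total interest = total paid − principal = $7,888.42 − $3,960.00 = $3,928.42.

$3,928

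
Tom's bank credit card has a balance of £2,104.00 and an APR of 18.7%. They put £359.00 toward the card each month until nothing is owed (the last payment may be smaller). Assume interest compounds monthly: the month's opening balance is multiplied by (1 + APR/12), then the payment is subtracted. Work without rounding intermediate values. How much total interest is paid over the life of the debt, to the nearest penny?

£119.94

Monthly rate r = 18.7%/12 = 1.55833% = 0.0155833.
Payoff takes n = ⌈−ln(1 − rB₀/P)/ln(1+r)⌉ = ⌈6.194⌉ = 7 payments; the last is £69.94.
Total paid = 6·£359.00 + £69.94 = £2,223.94.
Total interest = total paid − principal = £2,223.94 − £2,104.00 = £119.94.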